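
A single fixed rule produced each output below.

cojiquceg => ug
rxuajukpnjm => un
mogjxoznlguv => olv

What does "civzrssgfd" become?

sf

Rule — keep one character in every 3, starting at position 3 (positions 3rd, 6th, 9th, ...), then delete the first character.
Applying both steps to "civzrssgfd": "vsf", then "sf".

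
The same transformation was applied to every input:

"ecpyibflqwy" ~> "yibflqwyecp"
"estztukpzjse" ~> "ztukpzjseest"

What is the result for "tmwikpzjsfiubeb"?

ikpzjsfiubebtmw

The rule is to move the first 3 characters to the end (rotate left by 3).
"tmwikpzjsfiubeb" → "ikpzjsfiubebtmw".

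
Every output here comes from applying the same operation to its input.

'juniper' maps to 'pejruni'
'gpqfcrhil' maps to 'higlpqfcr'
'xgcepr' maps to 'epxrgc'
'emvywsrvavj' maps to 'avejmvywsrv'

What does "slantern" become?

ersnlant

In each case the input is transformed by: swap the first and last characters, then move the last 3 characters to the front (rotate right by 3).
For "slantern" the result is "ersnlant".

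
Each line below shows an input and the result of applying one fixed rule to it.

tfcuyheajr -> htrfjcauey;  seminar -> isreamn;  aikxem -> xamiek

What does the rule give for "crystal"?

What's happening: take characters alternately from the front and the back (1st, last, 2nd, 2nd-last, ...), then move the last character to the front.
Applying both steps to "crystal": "clrayts", then "sclrayt".
(Check on "tfcuyheajr": → "trfjcaueyh" → "htrfjcauey" ✓)

sclrayt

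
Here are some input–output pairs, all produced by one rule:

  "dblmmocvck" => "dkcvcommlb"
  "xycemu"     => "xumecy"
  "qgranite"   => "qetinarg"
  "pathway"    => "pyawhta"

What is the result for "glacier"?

The pattern: move the first character to the end, then reverse the string.
Applying both steps to "glacier": "lacierg", then "greical".

greical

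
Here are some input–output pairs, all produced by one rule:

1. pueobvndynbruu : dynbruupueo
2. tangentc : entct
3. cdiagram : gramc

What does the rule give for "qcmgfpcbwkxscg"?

bwkxscgqcmg

What's happening: swap the front and back halves of the string, then delete the last 3 characters.
On "qcmgfpcbwkxscg": the first step gives "bwkxscgqcmgfpc", and the second then gives "bwkxscgqcmg".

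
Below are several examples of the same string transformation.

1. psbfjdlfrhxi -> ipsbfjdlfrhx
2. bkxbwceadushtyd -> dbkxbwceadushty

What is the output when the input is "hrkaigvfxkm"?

mhrkaigvfxk

Rule — move the last character to the front.
For "hrkaigvfxkm" the result is "mhrkaigvfxk".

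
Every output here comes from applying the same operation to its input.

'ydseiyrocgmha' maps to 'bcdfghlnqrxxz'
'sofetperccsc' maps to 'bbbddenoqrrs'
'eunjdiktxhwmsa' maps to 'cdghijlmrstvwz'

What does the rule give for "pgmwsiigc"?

The pattern: shift every letter 1 place backward in the alphabet (wrapping around), then sort the characters into alphabetical order.
Doing the same to "pgmwsiigc": "bffhhlorv".

bffhhlorv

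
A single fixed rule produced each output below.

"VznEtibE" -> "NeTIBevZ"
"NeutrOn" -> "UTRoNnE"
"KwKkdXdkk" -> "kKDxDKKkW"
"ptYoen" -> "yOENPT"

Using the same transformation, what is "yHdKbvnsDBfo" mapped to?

DkBVNSdbFOYh

The transformation: move the first 2 characters to the end (rotate left by 2), then flip the case of every letter.
On "yHdKbvnsDBfo" that produces "DkBVNSdbFOYh".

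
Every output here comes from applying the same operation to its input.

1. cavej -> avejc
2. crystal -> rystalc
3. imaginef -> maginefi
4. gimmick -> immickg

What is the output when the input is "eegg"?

Rule — move the first character to the end.
On "eegg" that produces "egge".

egge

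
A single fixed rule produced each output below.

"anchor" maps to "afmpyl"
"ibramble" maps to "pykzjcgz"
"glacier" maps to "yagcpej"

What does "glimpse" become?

gknqcej

Looking at the pairs, the operation is to move the first 2 characters to the end (rotate left by 2), then shift every letter 2 places backward in the alphabet (wrapping around).
Applying both steps to "glimpse": "impsegl", then "gknqcej".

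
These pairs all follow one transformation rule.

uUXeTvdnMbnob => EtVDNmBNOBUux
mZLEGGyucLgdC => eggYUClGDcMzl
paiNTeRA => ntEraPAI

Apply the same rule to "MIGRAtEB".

Looking at the pairs, the operation is to flip the case of every letter, then move the first 3 characters to the end (rotate left by 3).
So "MIGRAtEB" becomes "raTebmig".
(Check on "uUXeTvdnMbnob": → "UuxEtVDNmBNOB" → "EtVDNmBNOBUux" ✓)

raTebmig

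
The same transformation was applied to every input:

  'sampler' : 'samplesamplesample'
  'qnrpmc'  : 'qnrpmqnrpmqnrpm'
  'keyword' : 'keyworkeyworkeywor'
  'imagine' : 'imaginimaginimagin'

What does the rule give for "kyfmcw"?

kyfmckyfmckyfmc

The transformation: delete the last character, then write the whole string 3 times in a row.
Starting from "kyfmcw": after the first operation, "kyfmc"; after the second, "kyfmckyfmckyfmc".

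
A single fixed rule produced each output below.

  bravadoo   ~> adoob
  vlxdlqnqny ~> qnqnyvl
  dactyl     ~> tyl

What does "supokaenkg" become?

aenkgsu

The rule is to swap the front and back halves of the string, then delete the last 3 characters.
On "supokaenkg": the first step gives "aenkgsupok", and the second then gives "aenkgsu".
(Check on "dactyl": → "tyldac" → "tyl" ✓)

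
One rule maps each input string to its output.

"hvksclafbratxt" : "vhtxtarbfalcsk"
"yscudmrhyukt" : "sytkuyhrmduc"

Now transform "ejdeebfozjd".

jedjzofbeed

Each output is the input with this applied: move the first 2 characters to the end (rotate left by 2), then reverse the string.
For "ejdeebfozjd", step one produces "deebfozjdej"; step two turns that into "jedjzofbeed".
(Check on "yscudmrhyukt": → "cudmrhyuktys" → "sytkuyhrmduc" ✓)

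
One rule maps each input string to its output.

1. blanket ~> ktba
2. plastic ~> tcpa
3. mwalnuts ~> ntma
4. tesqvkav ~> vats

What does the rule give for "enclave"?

aeec

Looking at the pairs, the operation is to keep every other character starting from the first (positions 1st, 3rd, 5th, ...), then move the last 2 characters to the front (rotate right by 2).
"enclave" → "aeec".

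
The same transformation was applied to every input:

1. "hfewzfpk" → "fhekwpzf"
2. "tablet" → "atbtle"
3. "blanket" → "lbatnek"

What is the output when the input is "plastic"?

lpacsit

Each output is the input with this applied: move the first character to the end, then take characters alternately from the front and the back (1st, last, 2nd, 2nd-last, ...).
For "plastic", step one produces "lasticp"; step two turns that into "lpacsit".
(Check on "blanket": → "lanketb" → "lbatnek" ✓)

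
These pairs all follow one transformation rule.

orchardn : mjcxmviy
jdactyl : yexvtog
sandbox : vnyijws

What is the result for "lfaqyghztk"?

aglvbtucfo

Each output is the input with this applied: shift every letter 5 places backward in the alphabet (wrapping around), then swap each adjacent pair of characters (1↔2, 3↔4, ...).
Working it through for "lfaqyghztk": intermediate "gavltbcuof", final "aglvbtucfo".
(Check on "sandbox": → "nviywjs" → "vnyijws" ✓)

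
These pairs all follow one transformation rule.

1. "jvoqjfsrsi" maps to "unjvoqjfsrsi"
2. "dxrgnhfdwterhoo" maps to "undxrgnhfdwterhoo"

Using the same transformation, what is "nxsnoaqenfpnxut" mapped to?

Each output is the input with this applied: prepend "un".
Applying that to "nxsnoaqenfpnxut" gives "unnxsnoaqenfpnxut".

unnxsnoaqenfpnxut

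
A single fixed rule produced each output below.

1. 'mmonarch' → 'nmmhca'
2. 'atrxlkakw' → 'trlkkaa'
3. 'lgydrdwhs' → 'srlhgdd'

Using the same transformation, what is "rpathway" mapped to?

trphaa

Looking at the pairs, the operation is to sort the characters into reverse alphabetical order, then delete the first 2 characters.
Applying both steps to "rpathway": "ywtrphaa", then "trphaa".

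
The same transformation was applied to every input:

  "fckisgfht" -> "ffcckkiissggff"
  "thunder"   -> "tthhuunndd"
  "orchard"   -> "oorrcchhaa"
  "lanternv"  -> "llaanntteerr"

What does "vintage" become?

The transformation: delete the last 2 characters, then double every character.
On "vintage" that produces "vviinnttaa".
(Check on "thunder": → "thund" → "tthhuunndd" ✓)

vviinnttaa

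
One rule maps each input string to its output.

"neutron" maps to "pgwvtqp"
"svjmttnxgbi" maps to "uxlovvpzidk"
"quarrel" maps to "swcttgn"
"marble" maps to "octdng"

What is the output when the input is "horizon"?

The pattern: shift every letter 2 places forward in the alphabet (wrapping around).
For "horizon" the result is "jqtkbqp".

jqtkbqp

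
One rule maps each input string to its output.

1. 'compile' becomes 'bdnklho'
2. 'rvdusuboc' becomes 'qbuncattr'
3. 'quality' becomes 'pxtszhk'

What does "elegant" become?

Rule — shift every letter 1 place backward in the alphabet (wrapping around), then take characters alternately from the front and the back (1st, last, 2nd, 2nd-last, ...).
Starting from "elegant": after the first operation, "dkdfzms"; after the second, "dskmdzf".

dskmdzf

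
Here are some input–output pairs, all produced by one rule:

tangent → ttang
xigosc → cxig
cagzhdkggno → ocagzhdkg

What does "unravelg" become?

The rule is to move the last 3 characters to the front (rotate right by 3), then delete the first 2 characters.
Starting from "unravelg": after the first operation, "elgunrav"; after the second, "gunrav".

gunrav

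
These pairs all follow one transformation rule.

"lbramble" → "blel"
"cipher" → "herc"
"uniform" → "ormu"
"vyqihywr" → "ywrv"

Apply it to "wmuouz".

ouzw

Rule — move the last 3 characters to the front (rotate right by 3), then keep only the first 4 characters.
Applying both steps to "wmuouz": "ouzwmu", then "ouzw".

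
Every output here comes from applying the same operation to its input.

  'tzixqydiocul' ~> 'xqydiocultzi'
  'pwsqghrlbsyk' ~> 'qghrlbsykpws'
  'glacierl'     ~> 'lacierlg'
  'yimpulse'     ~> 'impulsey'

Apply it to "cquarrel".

quarrelc

The pattern: move the last 3 characters to the front (rotate right by 3), then swap the front and back halves of the string.
Working it through for "cquarrel": intermediate "relcquar", final "quarrelc".
(Check on "yimpulse": → "lseyimpu" → "impulsey" ✓)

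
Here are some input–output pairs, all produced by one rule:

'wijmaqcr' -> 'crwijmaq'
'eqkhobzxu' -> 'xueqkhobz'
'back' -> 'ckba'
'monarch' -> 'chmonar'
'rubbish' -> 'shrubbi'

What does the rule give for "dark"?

rkda

The rule is to move the last 2 characters to the front (rotate right by 2).
For "dark" the result is "rkda".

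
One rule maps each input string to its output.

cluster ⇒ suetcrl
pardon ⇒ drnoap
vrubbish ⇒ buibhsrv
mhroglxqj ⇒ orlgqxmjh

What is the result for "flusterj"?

Each output is the input with this applied: move the first 2 characters to the end (rotate left by 2), then swap each adjacent pair of characters (1↔2, 3↔4, ...).
Working it through for "flusterj": intermediate "usterjfl", final "suetjrlf".

suetjrlf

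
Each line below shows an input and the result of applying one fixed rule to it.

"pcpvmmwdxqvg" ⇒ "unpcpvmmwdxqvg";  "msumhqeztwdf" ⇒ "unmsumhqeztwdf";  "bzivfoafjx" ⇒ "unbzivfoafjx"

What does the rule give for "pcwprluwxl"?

unpcwprluwxl

The pattern: prepend "un".
For "pcwprluwxl" the result is "unpcwprluwxl".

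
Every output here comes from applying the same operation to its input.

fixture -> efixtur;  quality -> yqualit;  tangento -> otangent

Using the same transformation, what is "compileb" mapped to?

bcompile

Rule — move the last character to the front.
For "compileb" the result is "bcompile".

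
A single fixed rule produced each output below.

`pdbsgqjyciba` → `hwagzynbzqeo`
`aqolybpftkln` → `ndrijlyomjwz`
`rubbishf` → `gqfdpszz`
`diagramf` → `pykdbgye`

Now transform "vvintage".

ryecttgl

In each case the input is transformed by: swap the front and back halves of the string, then shift every letter 2 places backward in the alphabet (wrapping around).
For "vvintage", step one produces "tagevvin"; step two turns that into "ryecttgl".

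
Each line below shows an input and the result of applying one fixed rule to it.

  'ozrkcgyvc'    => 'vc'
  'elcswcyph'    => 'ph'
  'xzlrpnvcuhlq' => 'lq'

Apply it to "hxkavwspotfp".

fp

Each output is the input with this applied: keep only the last 2 characters.
"hxkavwspotfp" → "fp".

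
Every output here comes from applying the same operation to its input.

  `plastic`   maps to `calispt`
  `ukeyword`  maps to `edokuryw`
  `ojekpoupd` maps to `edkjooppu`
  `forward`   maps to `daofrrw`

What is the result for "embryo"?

ebomyr

The rule is to sort the characters into alphabetical order, then swap each adjacent pair of characters (1↔2, 3↔4, ...).
Doing the same to "embryo": "ebomyr".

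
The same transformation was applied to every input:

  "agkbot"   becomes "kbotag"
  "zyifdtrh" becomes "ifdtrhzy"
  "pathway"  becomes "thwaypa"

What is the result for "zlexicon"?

exiconzl

What's happening: move the first 2 characters to the end (rotate left by 2).
Applying that to "zlexicon" gives "exiconzl".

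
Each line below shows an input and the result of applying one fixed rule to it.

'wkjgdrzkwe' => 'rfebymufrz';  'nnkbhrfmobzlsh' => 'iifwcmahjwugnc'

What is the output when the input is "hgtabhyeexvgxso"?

Looking at the pairs, the operation is to shift every letter 5 places backward in the alphabet (wrapping around).
"hgtabhyeexvgxso" → "cbovwctzzsqbsnj".

cbovwctzzsqbsnj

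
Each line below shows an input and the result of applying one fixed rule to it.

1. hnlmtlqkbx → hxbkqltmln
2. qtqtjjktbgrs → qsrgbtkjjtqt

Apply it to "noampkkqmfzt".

ntzfmqkkpmao

The pattern: move the first character to the end, then reverse the string.
For "noampkkqmfzt", step one produces "oampkkqmfztn"; step two turns that into "ntzfmqkkpmao".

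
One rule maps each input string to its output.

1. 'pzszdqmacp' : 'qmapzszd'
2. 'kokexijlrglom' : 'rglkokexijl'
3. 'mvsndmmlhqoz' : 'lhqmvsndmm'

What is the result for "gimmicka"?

micgim

Each output is the input with this applied: delete the last 2 characters, then move the last 3 characters to the front (rotate right by 3).
Working it through for "gimmicka": intermediate "gimmic", final "micgim".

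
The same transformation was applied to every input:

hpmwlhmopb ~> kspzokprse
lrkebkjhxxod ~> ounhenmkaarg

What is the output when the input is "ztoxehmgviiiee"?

The pattern: shift every letter 3 places forward in the alphabet (wrapping around).
So "ztoxehmgviiiee" becomes "cwrahkpjylllhh".

cwrahkpjylllhh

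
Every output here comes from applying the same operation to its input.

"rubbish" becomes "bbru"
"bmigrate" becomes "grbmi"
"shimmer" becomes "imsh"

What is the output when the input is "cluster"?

Looking at the pairs, the operation is to delete the last 3 characters, then move the last 2 characters to the front (rotate right by 2).
For "cluster", step one produces "clus"; step two turns that into "uscl".
(Check on "bmigrate": → "bmigr" → "grbmi" ✓)

uscl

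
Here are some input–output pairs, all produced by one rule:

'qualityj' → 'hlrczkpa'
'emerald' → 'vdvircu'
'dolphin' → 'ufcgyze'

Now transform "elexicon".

vcvoztfe

Each output is the input with this applied: shift every letter 9 places backward in the alphabet (wrapping around).
So "elexicon" becomes "vcvoztfe".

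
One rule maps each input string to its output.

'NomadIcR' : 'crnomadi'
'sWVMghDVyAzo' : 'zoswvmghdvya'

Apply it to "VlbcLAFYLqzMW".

mwvlbclafylqz

What's happening: move the last 2 characters to the front (rotate right by 2), then convert every letter to lowercase.
Working it through for "VlbcLAFYLqzMW": intermediate "MWVlbcLAFYLqz", final "mwvlbclafylqz".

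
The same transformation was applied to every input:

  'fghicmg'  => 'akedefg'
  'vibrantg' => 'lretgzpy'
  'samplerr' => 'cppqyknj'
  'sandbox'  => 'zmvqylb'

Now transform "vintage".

yectglr

The pattern: move the last 3 characters to the front (rotate right by 3), then shift every letter 2 places backward in the alphabet (wrapping around).
Working it through for "vintage": intermediate "agevint", final "yectglr".
(Check on "samplerr": → "errsampl" → "cppqyknj" ✓)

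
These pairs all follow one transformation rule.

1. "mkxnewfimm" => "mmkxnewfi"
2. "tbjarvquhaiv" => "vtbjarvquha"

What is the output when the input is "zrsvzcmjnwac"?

Each output is the input with this applied: move the last 2 characters to the front (rotate right by 2), then delete the first character.
For "zrsvzcmjnwac" the result is "czrsvzcmjnw".
(Check on "tbjarvquhaiv": → "ivtbjarvquha" → "vtbjarvquha" ✓)

czrsvzcmjnw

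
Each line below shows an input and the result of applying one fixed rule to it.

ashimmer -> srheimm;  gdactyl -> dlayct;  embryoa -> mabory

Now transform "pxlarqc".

In each case the input is transformed by: delete the first character, then take characters alternately from the front and the back (1st, last, 2nd, 2nd-last, ...).
On "pxlarqc": the first step gives "xlarqc", and the second then gives "xclqar".
(Check on "gdactyl": → "dactyl" → "dlayct" ✓)

xclqar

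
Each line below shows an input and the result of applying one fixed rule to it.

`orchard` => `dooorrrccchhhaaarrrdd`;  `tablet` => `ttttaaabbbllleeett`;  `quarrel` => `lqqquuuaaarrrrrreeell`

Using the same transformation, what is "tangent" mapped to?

ttttaaannngggeeennntt

Rule — repeat every character 3 times, then move the last character to the front.
Applying both steps to "tangent": "tttaaannngggeeennnttt", then "ttttaaannngggeeennntt".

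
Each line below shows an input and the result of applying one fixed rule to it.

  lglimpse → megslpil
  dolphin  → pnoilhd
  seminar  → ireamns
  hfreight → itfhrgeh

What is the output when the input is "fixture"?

teirxuf

Rule — take characters alternately from the front and the back (1st, last, 2nd, 2nd-last, ...), then swap the first and last characters.
"fixture" → "teirxuf".
(Check on "lglimpse": → "legslpim" → "megslpil" ✓)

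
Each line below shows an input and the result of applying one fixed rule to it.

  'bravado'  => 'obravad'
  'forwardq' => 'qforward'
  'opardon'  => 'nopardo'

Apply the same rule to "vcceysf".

fvcceys

The pattern: move the last character to the front.
On "vcceysf" that produces "fvcceys".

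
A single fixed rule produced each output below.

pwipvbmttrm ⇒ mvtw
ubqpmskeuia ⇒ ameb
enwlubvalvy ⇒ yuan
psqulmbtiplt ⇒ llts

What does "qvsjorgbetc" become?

cobv

What's happening: keep one character in every 3, starting at position 2 (positions 2nd, 5th, 8th, ...), then swap the first and last characters.
Starting from "qvsjorgbetc": after the first operation, "vobc"; after the second, "cobv".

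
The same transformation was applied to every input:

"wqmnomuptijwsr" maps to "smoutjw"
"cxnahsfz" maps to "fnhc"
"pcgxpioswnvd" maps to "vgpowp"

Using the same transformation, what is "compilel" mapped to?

The rule is to keep every other character starting from the first (positions 1st, 3rd, 5th, ...), then swap the first and last characters.
On "compilel": the first step gives "cmie", and the second then gives "emic".

emic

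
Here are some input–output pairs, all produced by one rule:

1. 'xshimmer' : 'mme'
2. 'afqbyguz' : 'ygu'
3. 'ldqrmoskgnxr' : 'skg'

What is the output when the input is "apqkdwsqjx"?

The transformation: swap the front and back halves of the string, then keep only the first 3 characters.
Starting from "apqkdwsqjx": after the first operation, "wsqjxapqkd"; after the second, "wsq".

wsq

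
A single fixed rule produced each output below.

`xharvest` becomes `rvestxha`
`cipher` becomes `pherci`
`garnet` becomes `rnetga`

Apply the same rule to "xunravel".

Each output is the input with this applied: swap the front and back halves of the string, then move the last character to the front.
Applying that to "xunravel" gives "ravelxun".

ravelxun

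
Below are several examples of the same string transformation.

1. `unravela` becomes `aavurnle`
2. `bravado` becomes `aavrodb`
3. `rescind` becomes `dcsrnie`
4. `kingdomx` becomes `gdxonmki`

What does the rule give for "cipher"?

ecrpih

What's happening: sort the characters into reverse alphabetical order, then move the last 2 characters to the front (rotate right by 2).
Starting from "cipher": after the first operation, "rpihec"; after the second, "ecrpih".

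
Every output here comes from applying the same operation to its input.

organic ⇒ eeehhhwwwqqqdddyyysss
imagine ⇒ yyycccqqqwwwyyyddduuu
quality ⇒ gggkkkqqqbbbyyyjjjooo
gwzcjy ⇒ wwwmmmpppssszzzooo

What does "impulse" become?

yyycccfffkkkbbbiiiuuu

Rule — shift every letter 10 places backward in the alphabet (wrapping around), then repeat every character 3 times.
On "impulse": the first step gives "ycfkbiu", and the second then gives "yyycccfffkkkbbbiiiuuu".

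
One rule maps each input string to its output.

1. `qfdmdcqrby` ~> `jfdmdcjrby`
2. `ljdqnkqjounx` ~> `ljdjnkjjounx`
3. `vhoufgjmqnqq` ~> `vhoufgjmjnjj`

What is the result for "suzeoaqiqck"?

suzeoajijck

Rule — replace every "q" with "j".
So "suzeoaqiqck" becomes "suzeoajijck".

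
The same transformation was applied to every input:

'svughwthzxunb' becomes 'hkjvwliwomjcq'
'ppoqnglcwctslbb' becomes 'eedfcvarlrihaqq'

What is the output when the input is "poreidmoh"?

edgtxsbdw

In each case the input is transformed by: shift every letter 11 places backward in the alphabet (wrapping around).
So "poreidmoh" becomes "edgtxsbdw".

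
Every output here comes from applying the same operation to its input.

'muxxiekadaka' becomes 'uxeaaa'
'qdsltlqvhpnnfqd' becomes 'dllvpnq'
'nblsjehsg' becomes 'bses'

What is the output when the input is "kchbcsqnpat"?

cbsna

In each case the input is transformed by: keep every other character starting from the second (positions 2nd, 4th, 6th, ...).
Doing the same to "kchbcsqnpat": "cbsna".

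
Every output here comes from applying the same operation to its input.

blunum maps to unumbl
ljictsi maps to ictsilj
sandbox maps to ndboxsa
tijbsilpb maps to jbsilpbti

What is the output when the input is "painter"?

interpa

Looking at the pairs, the operation is to move the first 2 characters to the end (rotate left by 2).
So "painter" becomes "interpa".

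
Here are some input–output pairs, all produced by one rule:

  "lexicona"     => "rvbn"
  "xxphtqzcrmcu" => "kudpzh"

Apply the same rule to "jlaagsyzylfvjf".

Each output is the input with this applied: shift every letter 13 places forward in the alphabet (wrapping around) — i.e. ROT13, then keep every other character starting from the second (positions 2nd, 4th, 6th, ...).
"jlaagsyzylfvjf" → "wynntflmlysiws" → "ynfmyis".

ynfmyis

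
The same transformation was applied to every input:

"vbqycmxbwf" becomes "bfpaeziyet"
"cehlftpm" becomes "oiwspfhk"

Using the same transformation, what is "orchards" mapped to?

The pattern: move the first 3 characters to the end (rotate left by 3), then shift every letter 3 places forward in the alphabet (wrapping around).
For "orchards", step one produces "hardsorc"; step two turns that into "kdugvruf".
(Check on "cehlftpm": → "lftpmceh" → "oiwspfhk" ✓)

kdugvruf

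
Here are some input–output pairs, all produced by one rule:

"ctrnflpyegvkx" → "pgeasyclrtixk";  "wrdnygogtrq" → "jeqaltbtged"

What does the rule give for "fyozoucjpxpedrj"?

What's happening: shift every letter 13 places forward in the alphabet (wrapping around) — i.e. ROT13.
For "fyozoucjpxpedrj" the result is "slbmbhpwckcrqew".

slbmbhpwckcrqew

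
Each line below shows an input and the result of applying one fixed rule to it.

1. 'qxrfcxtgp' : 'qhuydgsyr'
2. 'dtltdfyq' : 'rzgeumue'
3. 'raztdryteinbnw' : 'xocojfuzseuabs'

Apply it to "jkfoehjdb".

cekifpglk

Rule — shift every letter 1 place forward in the alphabet (wrapping around), then reverse the string.
Applying that to "jkfoehjdb" gives "cekifpglk".
(Check on "dtltdfyq": → "eumuegzr" → "rzgeumue" ✓)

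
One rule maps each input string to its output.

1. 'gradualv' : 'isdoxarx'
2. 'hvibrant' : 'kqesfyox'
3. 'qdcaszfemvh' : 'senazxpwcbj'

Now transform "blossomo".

Looking at the pairs, the operation is to shift every letter 3 places backward in the alphabet (wrapping around), then move the last 2 characters to the front (rotate right by 2).
Working it through for "blossomo": intermediate "yilppljl", final "jlyilppl".

jlyilppl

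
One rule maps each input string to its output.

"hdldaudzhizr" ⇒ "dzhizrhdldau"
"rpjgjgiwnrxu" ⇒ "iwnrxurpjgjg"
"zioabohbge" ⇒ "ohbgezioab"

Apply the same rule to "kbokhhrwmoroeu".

wmoroeukbokhhr

Rule — swap the front and back halves of the string.
Applying that to "kbokhhrwmoroeu" gives "wmoroeukbokhhr".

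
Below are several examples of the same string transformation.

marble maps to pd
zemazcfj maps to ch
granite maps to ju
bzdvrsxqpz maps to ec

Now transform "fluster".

io

Looking at the pairs, the operation is to shift every letter 3 places forward in the alphabet (wrapping around), then keep only the first 2 characters.
On "fluster": the first step gives "ioxvwhu", and the second then gives "io".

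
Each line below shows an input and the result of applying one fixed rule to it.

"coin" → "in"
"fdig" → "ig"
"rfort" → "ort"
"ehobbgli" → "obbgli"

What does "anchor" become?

chor

The rule is to delete the first 2 characters.
"anchor" → "chor".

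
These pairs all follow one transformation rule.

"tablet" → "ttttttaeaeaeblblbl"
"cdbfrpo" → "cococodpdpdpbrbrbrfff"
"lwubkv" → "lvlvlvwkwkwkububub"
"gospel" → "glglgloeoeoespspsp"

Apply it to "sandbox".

Rule — repeat every character 3 times, then take characters alternately from the front and the back (1st, last, 2nd, 2nd-last, ...).
For "sandbox" the result is "sxsxsxaoaoaonbnbnbddd".

sxsxsxaoaoaonbnbnbddd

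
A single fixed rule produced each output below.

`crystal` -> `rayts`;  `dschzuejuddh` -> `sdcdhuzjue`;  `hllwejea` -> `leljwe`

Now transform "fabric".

aibr

Each output is the input with this applied: take characters alternately from the front and the back (1st, last, 2nd, 2nd-last, ...), then delete the first 2 characters.
On "fabric" that produces "aibr".
(Check on "hllwejea": → "haleljwe" → "leljwe" ✓)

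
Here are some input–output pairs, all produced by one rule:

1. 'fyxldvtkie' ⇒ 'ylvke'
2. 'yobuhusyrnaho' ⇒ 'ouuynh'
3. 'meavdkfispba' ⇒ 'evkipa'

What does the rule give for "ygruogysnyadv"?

In each case the input is transformed by: keep every other character starting from the second (positions 2nd, 4th, 6th, ...).
Applying that to "ygruogysnyadv" gives "gugsyd".

gugsyd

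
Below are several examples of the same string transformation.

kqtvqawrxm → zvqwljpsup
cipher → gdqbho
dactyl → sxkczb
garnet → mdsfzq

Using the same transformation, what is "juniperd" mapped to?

odqcitmh

Each output is the input with this applied: shift every letter 1 place backward in the alphabet (wrapping around), then swap the front and back halves of the string.
"juniperd" → "itmhodqc" → "odqcitmh".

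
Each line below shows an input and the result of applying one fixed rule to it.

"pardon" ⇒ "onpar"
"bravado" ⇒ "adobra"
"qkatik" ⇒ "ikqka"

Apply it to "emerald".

Looking at the pairs, the operation is to move the first 3 characters to the end (rotate left by 3), then delete the first character.
On "emerald" that produces "aldeme".
(Check on "pardon": → "donpar" → "onpar" ✓)

aldeme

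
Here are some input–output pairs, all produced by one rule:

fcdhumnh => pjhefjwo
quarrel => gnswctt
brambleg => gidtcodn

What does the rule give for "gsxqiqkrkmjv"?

In each case the input is transformed by: move the last 2 characters to the front (rotate right by 2), then shift every letter 2 places forward in the alphabet (wrapping around).
Working it through for "gsxqiqkrkmjv": intermediate "jvgsxqiqkrkm", final "lxiuzsksmtmo".

lxiuzsksmtmo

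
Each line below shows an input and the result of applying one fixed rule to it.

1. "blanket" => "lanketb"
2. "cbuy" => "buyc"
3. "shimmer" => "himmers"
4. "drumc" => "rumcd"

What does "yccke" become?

The pattern: move the first character to the end.
Doing the same to "yccke": "cckey".

cckey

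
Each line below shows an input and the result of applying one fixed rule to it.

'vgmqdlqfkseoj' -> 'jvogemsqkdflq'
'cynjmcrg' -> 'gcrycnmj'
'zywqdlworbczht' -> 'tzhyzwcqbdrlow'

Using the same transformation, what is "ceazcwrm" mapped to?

Rule — reverse the string, then take characters alternately from the front and the back (1st, last, 2nd, 2nd-last, ...).
Starting from "ceazcwrm": after the first operation, "mrwczaec"; after the second, "mcrewacz".

mcrewacz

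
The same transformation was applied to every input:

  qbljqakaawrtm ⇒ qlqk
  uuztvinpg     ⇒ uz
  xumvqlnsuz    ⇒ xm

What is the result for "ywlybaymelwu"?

Rule — keep every other character starting from the first (positions 1st, 3rd, 5th, ...), then delete the last 3 characters.
On "ywlybaymelwu": the first step gives "ylbyew", and the second then gives "ylb".

ylb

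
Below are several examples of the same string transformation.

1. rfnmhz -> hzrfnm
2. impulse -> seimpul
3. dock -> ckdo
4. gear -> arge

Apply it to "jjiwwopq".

The rule is to move the last 2 characters to the front (rotate right by 2).
Doing the same to "jjiwwopq": "pqjjiwwo".

pqjjiwwo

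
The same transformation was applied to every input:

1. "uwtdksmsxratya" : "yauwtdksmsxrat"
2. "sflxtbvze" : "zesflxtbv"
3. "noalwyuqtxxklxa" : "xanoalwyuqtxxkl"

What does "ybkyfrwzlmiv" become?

ivybkyfrwzlm

The transformation: move the last 2 characters to the front (rotate right by 2).
"ybkyfrwzlmiv" → "ivybkyfrwzlm".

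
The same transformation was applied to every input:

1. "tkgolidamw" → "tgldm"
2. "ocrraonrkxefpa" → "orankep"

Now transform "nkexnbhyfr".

The rule is to keep every other character starting from the first (positions 1st, 3rd, 5th, ...).
So "nkexnbhyfr" becomes "nenhf".

nenhf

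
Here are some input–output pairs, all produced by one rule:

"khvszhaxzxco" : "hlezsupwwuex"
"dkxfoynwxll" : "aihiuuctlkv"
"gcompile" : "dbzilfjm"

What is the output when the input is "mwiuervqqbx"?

Looking at the pairs, the operation is to shift every letter 3 places backward in the alphabet (wrapping around), then take characters alternately from the front and the back (1st, last, 2nd, 2nd-last, ...).
Starting from "mwiuervqqbx": after the first operation, "jtfrbosnnyu"; after the second, "jutyfnrnbso".

jutyfnrnbso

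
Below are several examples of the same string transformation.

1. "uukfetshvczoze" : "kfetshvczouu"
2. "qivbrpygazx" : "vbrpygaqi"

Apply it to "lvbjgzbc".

The pattern: delete the last 2 characters, then move the first 2 characters to the end (rotate left by 2).
Starting from "lvbjgzbc": after the first operation, "lvbjgz"; after the second, "bjgzlv".

bjgzlv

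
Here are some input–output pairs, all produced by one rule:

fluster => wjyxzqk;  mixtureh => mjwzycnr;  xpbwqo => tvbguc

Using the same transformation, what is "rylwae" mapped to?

jfbqdw

The transformation: reverse the string, then shift every letter 5 places forward in the alphabet (wrapping around).
Working it through for "rylwae": intermediate "eawlyr", final "jfbqdw".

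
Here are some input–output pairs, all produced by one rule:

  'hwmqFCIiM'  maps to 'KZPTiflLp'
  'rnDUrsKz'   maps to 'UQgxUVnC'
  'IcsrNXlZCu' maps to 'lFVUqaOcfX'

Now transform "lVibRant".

OyLEuDQW

Looking at the pairs, the operation is to flip the case of every letter, then shift every letter 3 places forward in the alphabet (wrapping around).
Starting from "lVibRant": after the first operation, "LvIBrANT"; after the second, "OyLEuDQW".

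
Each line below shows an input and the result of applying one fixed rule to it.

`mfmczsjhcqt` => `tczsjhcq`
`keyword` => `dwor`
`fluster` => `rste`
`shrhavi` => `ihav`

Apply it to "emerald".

Each output is the input with this applied: delete the first 3 characters, then move the last character to the front.
Applying both steps to "emerald": "rald", then "dral".
(Check on "shrhavi": → "havi" → "ihav" ✓)

dral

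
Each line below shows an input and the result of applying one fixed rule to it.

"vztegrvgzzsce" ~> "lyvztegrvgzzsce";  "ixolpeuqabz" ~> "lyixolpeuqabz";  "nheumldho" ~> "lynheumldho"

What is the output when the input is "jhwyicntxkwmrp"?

Each output is the input with this applied: prepend "ly".
On "jhwyicntxkwmrp" that produces "lyjhwyicntxkwmrp".

lyjhwyicntxkwmrp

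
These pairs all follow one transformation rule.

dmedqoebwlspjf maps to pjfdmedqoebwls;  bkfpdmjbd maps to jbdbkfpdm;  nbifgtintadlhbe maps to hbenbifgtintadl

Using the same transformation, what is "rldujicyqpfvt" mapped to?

The pattern: move the last 3 characters to the front (rotate right by 3).
So "rldujicyqpfvt" becomes "fvtrldujicyqp".

fvtrldujicyqp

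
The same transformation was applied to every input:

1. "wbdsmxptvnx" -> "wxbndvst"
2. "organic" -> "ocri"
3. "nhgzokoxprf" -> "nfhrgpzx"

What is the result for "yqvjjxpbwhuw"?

Rule — take characters alternately from the front and the back (1st, last, 2nd, 2nd-last, ...), then delete the last 3 characters.
Applying both steps to "yqvjjxpbwhuw": "ywquvhjwjbxp", then "ywquvhjwj".

ywquvhjwj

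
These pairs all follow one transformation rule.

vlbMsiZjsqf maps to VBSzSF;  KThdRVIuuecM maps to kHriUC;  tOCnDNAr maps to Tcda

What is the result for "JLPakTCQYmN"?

jpKcyn

What's happening: keep every other character starting from the first (positions 1st, 3rd, 5th, ...), then flip the case of every letter.
Applying both steps to "JLPakTCQYmN": "JPkCYN", then "jpKcyn".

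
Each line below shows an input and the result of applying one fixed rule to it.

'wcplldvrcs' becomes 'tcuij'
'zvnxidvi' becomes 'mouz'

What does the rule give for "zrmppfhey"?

igwv

Each output is the input with this applied: keep every other character starting from the second (positions 2nd, 4th, 6th, ...), then shift every letter 9 places backward in the alphabet (wrapping around).
So "zrmppfhey" becomes "igwv".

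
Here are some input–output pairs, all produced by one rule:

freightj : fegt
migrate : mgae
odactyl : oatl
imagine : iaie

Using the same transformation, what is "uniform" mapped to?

Each output is the input with this applied: keep every other character starting from the first (positions 1st, 3rd, 5th, ...).
For "uniform" the result is "uiom".

uiom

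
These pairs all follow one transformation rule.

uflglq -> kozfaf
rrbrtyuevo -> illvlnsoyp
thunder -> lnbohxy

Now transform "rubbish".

The pattern: shift every letter 6 places backward in the alphabet (wrapping around), then move the last character to the front.
Applying both steps to "rubbish": "lovvcmb", then "blovvcm".

blovvcm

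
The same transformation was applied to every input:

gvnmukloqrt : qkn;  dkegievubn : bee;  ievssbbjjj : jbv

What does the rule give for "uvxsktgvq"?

The pattern: keep one character in every 3, starting at position 3 (positions 3rd, 6th, 9th, ...), then reverse the string.
On "uvxsktgvq": the first step gives "xtq", and the second then gives "qtx".

qtx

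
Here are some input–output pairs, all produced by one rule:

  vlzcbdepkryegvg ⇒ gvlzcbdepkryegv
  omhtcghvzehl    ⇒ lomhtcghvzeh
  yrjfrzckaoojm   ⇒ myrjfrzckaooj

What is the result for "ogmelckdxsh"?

The rule is to move the last character to the front.
On "ogmelckdxsh" that produces "hogmelckdxs".

hogmelckdxs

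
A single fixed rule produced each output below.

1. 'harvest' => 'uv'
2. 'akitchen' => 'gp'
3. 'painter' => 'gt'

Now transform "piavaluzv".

Looking at the pairs, the operation is to shift every letter 2 places forward in the alphabet (wrapping around), then keep only the last 2 characters.
"piavaluzv" → "rkcxcnwbx" → "bx".

bx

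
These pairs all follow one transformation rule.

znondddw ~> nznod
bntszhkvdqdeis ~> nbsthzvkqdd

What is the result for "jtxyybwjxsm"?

tjyxbyjw

What's happening: delete the last 3 characters, then swap each adjacent pair of characters (1↔2, 3↔4, ...).
Applying that to "jtxyybwjxsm" gives "tjyxbyjw".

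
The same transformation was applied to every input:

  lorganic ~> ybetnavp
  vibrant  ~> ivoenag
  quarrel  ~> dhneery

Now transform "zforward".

The transformation: shift every letter 13 places forward in the alphabet (wrapping around) — i.e. ROT13.
So "zforward" becomes "msbejneq".

msbejneq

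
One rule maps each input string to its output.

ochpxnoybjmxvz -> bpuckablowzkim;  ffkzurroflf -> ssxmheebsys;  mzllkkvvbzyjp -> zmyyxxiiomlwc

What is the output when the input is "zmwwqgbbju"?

mzjjdtoowh

The pattern: shift every letter 13 places forward in the alphabet (wrapping around) — i.e. ROT13.
On "zmwwqgbbju" that produces "mzjjdtoowh".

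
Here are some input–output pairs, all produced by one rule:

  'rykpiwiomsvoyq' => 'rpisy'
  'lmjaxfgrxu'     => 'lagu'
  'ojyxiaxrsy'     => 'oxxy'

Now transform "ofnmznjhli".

Each output is the input with this applied: keep one character in every 3, starting at position 1 (positions 1st, 4th, 7th, ...).
Doing the same to "ofnmznjhli": "omji".

omji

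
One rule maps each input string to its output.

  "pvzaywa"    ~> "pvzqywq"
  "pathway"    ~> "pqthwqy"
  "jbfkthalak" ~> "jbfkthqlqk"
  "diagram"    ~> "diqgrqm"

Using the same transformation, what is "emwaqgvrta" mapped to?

The transformation: replace every "a" with "q".
Doing the same to "emwaqgvrta": "emwqqgvrtq".

emwqqgvrtq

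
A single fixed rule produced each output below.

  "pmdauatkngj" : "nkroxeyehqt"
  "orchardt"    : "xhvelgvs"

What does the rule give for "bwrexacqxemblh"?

lpfqibugebivaf

The transformation: shift every letter 4 places forward in the alphabet (wrapping around), then reverse the string.
Applying both steps to "bwrexacqxemblh": "favibegubiqfpl", then "lpfqibugebivaf".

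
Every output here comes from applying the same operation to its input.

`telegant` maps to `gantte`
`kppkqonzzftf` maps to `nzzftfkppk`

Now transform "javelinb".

In each case the input is transformed by: swap the front and back halves of the string, then delete the last 2 characters.
On "javelinb": the first step gives "linbjave", and the second then gives "linbja".

linbja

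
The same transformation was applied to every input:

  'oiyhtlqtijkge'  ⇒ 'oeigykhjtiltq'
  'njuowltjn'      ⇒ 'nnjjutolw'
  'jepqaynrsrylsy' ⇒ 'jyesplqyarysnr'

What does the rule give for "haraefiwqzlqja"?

The pattern: take characters alternately from the front and the back (1st, last, 2nd, 2nd-last, ...).
Doing the same to "haraefiwqzlqja": "haajrqalezfqiw".

haajrqalezfqiw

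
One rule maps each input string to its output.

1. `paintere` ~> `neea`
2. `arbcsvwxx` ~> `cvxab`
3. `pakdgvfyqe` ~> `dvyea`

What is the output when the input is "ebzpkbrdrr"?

The pattern: move the first 3 characters to the end (rotate left by 3), then keep every other character starting from the first (positions 1st, 3rd, 5th, ...).
Working it through for "ebzpkbrdrr": intermediate "pkbrdrrebz", final "pbdrb".

pbdrb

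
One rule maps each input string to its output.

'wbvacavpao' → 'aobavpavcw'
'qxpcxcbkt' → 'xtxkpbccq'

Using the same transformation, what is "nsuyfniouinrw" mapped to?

iwsrunyifunon

Each output is the input with this applied: take characters alternately from the front and the back (1st, last, 2nd, 2nd-last, ...), then swap the first and last characters.
"nsuyfniouinrw" → "nwsrunyifunoi" → "iwsrunyifunon".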